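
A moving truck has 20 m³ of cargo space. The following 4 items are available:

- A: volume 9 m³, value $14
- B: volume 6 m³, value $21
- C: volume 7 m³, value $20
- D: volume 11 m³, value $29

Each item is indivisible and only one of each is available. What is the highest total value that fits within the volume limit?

$50

This is a 0/1 knapsack; check combinations near the capacity.
- B+D: volume 6+11=17, value 21+29=50
- C+D: volume 7+11=18, value 20+29=49
- A+D: volume 9+11=20, value 14+29=43
- B+C: volume 6+7=13, value 21+20=41
- A+B: volume 9+6=15, value 14+21=35
Best: $50.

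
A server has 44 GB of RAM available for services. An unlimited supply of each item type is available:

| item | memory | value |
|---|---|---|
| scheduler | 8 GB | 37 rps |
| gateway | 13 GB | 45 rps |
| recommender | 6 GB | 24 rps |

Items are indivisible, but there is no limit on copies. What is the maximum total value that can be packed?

196 rps

Best value-per-unit is scheduler at 37/8; filling with it alone gives 5×37 = 185.
Optimal mix: 4×scheduler + 2×recommender → memory 44, value 196.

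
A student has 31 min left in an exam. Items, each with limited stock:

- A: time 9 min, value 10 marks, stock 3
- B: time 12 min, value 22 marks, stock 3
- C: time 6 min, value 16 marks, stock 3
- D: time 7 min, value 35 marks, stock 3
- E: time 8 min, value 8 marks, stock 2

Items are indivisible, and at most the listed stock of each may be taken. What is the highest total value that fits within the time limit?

121 marks

Top feasible selections:
- 1×C + 3×D: time 27, value 121
- 1×A + 3×D: time 30, value 115
- 3×D + 1×E: time 29, value 113
Best: 121 marks.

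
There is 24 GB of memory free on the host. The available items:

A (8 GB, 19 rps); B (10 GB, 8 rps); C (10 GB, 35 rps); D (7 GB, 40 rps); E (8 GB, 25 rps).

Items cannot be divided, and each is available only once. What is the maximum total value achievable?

84 rps

Check high-value combinations within 24 GB:
- A+D+E: memory 8+7+8=23, value 19+40+25=84
- C+D: memory 10+7=17, value 35+40=75
- D+E: memory 7+8=15, value 40+25=65
Best: 84 rps.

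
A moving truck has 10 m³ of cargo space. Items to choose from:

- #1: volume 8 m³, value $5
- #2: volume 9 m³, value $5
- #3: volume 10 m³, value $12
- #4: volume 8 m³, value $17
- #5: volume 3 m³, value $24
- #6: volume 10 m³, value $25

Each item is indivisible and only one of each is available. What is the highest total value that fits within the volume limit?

This is a 0/1 knapsack; check combinations near the capacity.
- #6: volume 10, value 25
- #5: volume 3, value 24
- #4: volume 8, value 17
- #3: volume 10, value 12
- #1: volume 8, value 5
Best: $25.

$25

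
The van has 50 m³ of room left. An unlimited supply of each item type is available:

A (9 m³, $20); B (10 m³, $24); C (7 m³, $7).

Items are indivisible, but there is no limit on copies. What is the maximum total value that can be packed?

$120

Best value-per-unit is B at 24/10, and filling with it alone uses volume 5×10=50. No mix of the others beats 5×24 = 120.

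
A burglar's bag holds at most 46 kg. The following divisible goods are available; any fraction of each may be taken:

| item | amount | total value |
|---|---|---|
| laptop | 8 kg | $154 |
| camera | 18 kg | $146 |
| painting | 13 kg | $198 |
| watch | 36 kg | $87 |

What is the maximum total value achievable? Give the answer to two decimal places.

514.92

Take in order of value per unit:
- laptop (154/8 per unit): all 8 → value 154, running total 154.00
- painting (198/13 per unit): all 13 → value 198, running total 352.00
- camera (146/18 per unit): all 18 → value 146, running total 498.00
- watch (87/36 per unit): 7 of 36 → value 7×87/36 = 16.9167, running total 514.92
Total 514.92.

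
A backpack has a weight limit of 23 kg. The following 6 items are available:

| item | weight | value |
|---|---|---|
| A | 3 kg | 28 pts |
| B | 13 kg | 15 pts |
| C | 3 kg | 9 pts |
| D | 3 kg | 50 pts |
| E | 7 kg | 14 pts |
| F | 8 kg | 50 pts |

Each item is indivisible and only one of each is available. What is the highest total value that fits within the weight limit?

Check high-value combinations within 23 kg:
- A+D+E+F: weight 3+3+7+8=21, value 28+50+14+50=142
- A+C+D+F: weight 3+3+3+8=17, value 28+9+50+50=137
- A+D+F: weight 3+3+8=14, value 28+50+50=128
- C+D+E+F: weight 3+3+7+8=21, value 9+50+14+50=123
Best: 142 pts.

142 pts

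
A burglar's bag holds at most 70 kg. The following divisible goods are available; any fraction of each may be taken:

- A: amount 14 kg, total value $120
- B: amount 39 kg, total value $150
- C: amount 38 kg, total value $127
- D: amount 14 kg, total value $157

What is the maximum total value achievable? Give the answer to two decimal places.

Take in order of value per unit:
- D (157/14 per unit): all 14 → value 157, running total 157.00
- A (120/14 per unit): all 14 → value 120, running total 277.00
- B (150/39 per unit): all 39 → value 150, running total 427.00
- C (127/38 per unit): 3 of 38 → value 3×127/38 = 10.0263, running total 437.03
Total 437.03.

437.03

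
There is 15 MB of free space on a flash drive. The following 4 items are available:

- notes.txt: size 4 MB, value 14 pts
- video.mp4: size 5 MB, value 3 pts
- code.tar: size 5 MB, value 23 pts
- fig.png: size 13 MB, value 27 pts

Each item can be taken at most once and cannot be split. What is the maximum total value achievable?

40 pts

Check high-value combinations within 15 MB:
- notes.txt+video.mp4+code.tar: size 4+5+5=14, value 14+3+23=40
- notes.txt+code.tar: size 4+5=9, value 14+23=37
- fig.png: size 13, value 27
- video.mp4+code.tar: size 5+5=10, value 3+23=26
Best: 40 pts.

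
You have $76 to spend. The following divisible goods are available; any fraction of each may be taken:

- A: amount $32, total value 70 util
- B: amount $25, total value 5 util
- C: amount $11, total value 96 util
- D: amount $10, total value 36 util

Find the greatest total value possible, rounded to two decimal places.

Take in order of value per unit:
- C (96/11 per unit): all 11 → value 96, running total 96.00
- D (36/10 per unit): all 10 → value 36, running total 132.00
- A (70/32 per unit): all 32 → value 70, running total 202.00
- B (5/25 per unit): 23 of 25 → value 23×5/25 = 4.6000, running total 206.60
Total 206.60.

206.60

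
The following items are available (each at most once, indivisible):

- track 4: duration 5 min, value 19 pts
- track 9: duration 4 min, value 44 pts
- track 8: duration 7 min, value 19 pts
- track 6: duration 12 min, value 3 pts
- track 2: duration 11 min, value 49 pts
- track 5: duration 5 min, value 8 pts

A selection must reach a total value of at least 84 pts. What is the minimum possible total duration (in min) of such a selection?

Subsets with value ≥ 84, sorted by total duration:
- track 9+track 2: duration 15, value 93
- track 4+track 9+track 2: duration 20, value 112
- track 9+track 2+track 5: duration 20, value 101
- track 4+track 9+track 8+track 5: duration 21, value 90
Minimum duration: 15 min.

15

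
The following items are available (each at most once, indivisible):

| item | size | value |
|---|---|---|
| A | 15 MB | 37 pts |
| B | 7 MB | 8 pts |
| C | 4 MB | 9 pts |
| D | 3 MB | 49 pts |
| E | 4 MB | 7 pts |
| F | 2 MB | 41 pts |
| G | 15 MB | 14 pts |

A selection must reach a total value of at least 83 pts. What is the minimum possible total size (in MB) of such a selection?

5

Subsets with value ≥ 83, sorted by total size:
- D+F: size 5, value 90
- C+D+F: size 9, value 99
- D+E+F: size 9, value 97
Minimum size: 5 MB.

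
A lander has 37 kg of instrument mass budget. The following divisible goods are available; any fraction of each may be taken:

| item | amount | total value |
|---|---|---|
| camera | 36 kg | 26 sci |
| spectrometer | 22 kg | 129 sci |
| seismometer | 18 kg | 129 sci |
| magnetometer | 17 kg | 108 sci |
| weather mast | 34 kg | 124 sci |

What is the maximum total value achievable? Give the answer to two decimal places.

248.73

Take in order of value per unit:
- seismometer (129/18 per unit): all 18 → value 129, running total 129.00
- magnetometer (108/17 per unit): all 17 → value 108, running total 237.00
- spectrometer (129/22 per unit): 2 of 22 → value 2×129/22 = 11.7273, running total 248.73
Total 248.73.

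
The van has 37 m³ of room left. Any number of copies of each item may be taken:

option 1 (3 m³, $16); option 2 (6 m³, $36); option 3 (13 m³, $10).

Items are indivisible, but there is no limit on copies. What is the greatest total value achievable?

Best value-per-unit is option 2 at 36/6, and filling with it alone uses volume 6×6=36. No mix of the others beats 6×36 = 216.

$216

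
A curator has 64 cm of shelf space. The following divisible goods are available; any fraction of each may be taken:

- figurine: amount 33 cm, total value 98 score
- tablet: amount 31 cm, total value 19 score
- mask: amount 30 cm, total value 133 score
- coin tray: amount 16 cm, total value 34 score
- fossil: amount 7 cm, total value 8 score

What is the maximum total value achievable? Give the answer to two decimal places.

Take in order of value per unit:
- mask (133/30 per unit): all 30 → value 133, running total 133.00
- figurine (98/33 per unit): all 33 → value 98, running total 231.00
- coin tray (34/16 per unit): 1 of 16 → value 1×34/16 = 2.1250, running total 233.13
Total 233.13.

233.13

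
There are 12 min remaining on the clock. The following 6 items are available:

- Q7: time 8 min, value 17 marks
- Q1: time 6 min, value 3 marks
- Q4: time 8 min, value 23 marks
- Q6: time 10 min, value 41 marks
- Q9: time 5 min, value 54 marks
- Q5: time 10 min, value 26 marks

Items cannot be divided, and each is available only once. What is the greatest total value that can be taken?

57 marks

Check high-value combinations within 12 min:
- Q1+Q9: time 6+5=11, value 3+54=57
- Q9: time 5, value 54
- Q6: time 10, value 41
- Q5: time 10, value 26
Best: 57 marks.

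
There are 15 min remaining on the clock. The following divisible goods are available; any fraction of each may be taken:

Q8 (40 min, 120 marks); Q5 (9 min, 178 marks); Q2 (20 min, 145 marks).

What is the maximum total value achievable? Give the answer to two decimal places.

Take in order of value per unit:
- Q5 (178/9 per unit): all 9 → value 178, running total 178.00
- Q2 (145/20 per unit): 6 of 20 → value 6×145/20 = 43.5000, running total 221.50
Total 221.50.

221.50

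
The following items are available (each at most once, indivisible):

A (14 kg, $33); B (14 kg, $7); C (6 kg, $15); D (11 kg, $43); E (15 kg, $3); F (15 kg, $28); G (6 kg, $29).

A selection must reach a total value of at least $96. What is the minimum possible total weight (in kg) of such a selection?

31

Subsets with value ≥ 96, sorted by total weight:
- A+D+G: weight 31, value 105
- D+F+G: weight 32, value 100
- A+C+D+G: weight 37, value 120
- C+D+F+G: weight 38, value 115
Minimum weight: 31 kg.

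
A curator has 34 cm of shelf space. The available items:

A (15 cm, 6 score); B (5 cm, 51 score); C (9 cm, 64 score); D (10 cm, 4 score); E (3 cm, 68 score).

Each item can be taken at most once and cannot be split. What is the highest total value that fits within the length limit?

Check high-value combinations within 34 cm:
- A+B+C+E: length 15+5+9+3=32, value 6+51+64+68=189
- B+C+D+E: length 5+9+10+3=27, value 51+64+4+68=187
- B+C+E: length 5+9+3=17, value 51+64+68=183
Best: 189 score.

189 score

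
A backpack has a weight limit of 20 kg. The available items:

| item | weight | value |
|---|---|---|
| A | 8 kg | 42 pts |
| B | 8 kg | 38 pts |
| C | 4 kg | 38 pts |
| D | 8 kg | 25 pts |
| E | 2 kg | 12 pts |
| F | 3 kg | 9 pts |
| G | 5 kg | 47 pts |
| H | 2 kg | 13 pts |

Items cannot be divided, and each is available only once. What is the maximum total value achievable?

140 pts

Check high-value combinations within 20 kg:
- A+C+G+H: weight 8+4+5+2=19, value 42+38+47+13=140
- A+C+E+G: weight 8+4+2+5=19, value 42+38+12+47=139
- B+C+G+H: weight 8+4+5+2=19, value 38+38+47+13=136
- A+C+F+G: weight 8+4+3+5=20, value 42+38+9+47=136
- B+C+E+G: weight 8+4+2+5=19, value 38+38+12+47=135
Best: 140 pts.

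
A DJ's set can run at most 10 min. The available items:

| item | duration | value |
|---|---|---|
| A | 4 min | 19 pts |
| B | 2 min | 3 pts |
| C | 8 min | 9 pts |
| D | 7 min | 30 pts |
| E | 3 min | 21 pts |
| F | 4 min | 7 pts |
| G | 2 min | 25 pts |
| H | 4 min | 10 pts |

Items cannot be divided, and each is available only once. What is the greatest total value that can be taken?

Check high-value combinations within 10 min:
- A+E+G: duration 4+3+2=9, value 19+21+25=65
- E+G+H: duration 3+2+4=9, value 21+25+10=56
- D+G: duration 7+2=9, value 30+25=55
Best: 65 pts.

65 pts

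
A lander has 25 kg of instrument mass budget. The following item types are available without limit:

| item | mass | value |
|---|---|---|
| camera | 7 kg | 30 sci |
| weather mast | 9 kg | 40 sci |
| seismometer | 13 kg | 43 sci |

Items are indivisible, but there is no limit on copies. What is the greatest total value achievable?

110 sci

Best value-per-unit is weather mast at 40/9; filling with it alone gives 2×40 = 80.
Optimal mix: 1×camera + 2×weather mast → mass 25, value 110.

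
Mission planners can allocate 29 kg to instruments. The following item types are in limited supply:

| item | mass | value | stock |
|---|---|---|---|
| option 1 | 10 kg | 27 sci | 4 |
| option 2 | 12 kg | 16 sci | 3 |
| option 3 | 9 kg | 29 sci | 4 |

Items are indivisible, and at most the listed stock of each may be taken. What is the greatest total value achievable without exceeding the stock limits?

87 sci

Top feasible selections:
- 3×option 3: mass 27, value 87
- 1×option 1 + 2×option 3: mass 28, value 85
Best: 87 sci.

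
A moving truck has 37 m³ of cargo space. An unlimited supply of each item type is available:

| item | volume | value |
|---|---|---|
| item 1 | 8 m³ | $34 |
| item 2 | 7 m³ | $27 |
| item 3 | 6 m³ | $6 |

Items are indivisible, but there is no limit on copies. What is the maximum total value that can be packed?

$149

Best value-per-unit is item 1 at 34/8; filling with it alone gives 4×34 = 136.
Optimal mix: 2×item 1 + 3×item 2 → volume 37, value 149.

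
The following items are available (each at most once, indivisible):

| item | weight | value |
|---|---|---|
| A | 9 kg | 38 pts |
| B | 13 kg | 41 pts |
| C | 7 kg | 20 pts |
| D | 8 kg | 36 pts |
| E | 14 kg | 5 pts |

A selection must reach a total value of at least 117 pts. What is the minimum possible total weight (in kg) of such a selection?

Subsets with value ≥ 117, sorted by total weight:
- A+B+C+D: weight 37, value 135
- A+B+D+E: weight 44, value 120
Minimum weight: 37 kg.

37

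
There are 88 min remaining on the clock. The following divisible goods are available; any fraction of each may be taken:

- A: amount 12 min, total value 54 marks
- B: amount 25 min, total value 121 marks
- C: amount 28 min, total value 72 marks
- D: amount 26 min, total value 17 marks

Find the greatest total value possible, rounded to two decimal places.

Take in order of value per unit:
- B (121/25 per unit): all 25 → value 121, running total 121.00
- A (54/12 per unit): all 12 → value 54, running total 175.00
- C (72/28 per unit): all 28 → value 72, running total 247.00
- D (17/26 per unit): 23 of 26 → value 23×17/26 = 15.0385, running total 262.04
Total 262.04.

262.04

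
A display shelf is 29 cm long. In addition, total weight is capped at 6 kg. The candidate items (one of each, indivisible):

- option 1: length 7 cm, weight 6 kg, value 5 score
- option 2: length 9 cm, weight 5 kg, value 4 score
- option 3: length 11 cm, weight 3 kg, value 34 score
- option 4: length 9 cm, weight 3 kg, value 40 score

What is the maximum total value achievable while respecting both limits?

74 score

Feasible sets respecting both limits:
- option 3+option 4: length 20, weight 6, value 74
- option 4: length 9, weight 3, value 40
- option 3: length 11, weight 3, value 34
Best: 74 score.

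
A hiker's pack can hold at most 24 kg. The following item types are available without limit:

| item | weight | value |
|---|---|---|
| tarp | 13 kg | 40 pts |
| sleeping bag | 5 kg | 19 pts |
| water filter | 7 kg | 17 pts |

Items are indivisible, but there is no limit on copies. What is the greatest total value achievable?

78 pts

Best value-per-unit is sleeping bag at 19/5; filling with it alone gives 4×19 = 76.
Optimal mix: 1×tarp + 2×sleeping bag → weight 23, value 78.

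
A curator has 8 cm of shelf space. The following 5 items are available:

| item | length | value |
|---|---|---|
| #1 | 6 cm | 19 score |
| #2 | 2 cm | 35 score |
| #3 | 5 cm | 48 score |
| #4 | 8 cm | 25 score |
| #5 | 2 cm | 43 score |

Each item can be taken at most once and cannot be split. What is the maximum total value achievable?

Check high-value combinations within 8 cm:
- #3+#5: length 5+2=7, value 48+43=91
- #2+#3: length 2+5=7, value 35+48=83
- #2+#5: length 2+2=4, value 35+43=78
- #1+#5: length 6+2=8, value 19+43=62
Best: 91 score.

91 score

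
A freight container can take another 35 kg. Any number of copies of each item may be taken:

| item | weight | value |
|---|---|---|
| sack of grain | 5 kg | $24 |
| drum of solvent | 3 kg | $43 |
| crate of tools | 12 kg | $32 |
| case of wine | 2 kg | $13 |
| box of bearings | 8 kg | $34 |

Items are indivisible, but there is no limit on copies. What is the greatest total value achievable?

Best value-per-unit is drum of solvent at 43/3; filling with it alone gives 11×43 = 473.
Optimal mix: 11×drum of solvent + 1×case of wine → weight 35, value 486.

$486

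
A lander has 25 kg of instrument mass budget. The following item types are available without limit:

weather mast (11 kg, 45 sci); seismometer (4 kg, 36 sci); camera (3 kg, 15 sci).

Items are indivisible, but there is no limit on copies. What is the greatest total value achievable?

216 sci

Best value-per-unit is seismometer at 36/4, and filling with it alone uses mass 6×4=24. No mix of the others beats 6×36 = 216.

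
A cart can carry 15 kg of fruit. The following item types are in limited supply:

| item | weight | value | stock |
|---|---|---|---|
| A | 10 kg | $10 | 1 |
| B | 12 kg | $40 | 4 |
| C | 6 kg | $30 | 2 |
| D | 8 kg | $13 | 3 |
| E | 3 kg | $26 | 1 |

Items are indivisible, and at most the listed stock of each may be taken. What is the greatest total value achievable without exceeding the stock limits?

$86

Best selections within weight 15 and stock limits:
- 2×C + 1×E: weight 15, value 86
- 1×B + 1×E: weight 15, value 66
- 2×C: weight 12, value 60
Best: $86.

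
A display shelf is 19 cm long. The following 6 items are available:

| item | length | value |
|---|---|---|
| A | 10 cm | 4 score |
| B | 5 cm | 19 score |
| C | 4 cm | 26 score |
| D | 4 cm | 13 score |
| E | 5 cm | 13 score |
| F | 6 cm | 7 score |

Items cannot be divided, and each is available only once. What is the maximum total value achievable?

71 score

Check high-value combinations within 19 cm:
- B+C+D+E: length 5+4+4+5=18, value 19+26+13+13=71
- B+C+D+F: length 5+4+4+6=19, value 19+26+13+7=65
- C+D+E+F: length 4+4+5+6=19, value 26+13+13+7=59
- B+C+D: length 5+4+4=13, value 19+26+13=58
- B+C+E: length 5+4+5=14, value 19+26+13=58
Best: 71 score.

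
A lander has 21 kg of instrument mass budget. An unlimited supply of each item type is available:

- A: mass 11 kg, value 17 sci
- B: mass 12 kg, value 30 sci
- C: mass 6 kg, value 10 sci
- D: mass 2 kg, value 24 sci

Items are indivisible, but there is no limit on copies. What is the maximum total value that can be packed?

Best value-per-unit is D at 24/2, and filling with it alone uses mass 10×2=20. No mix of the others beats 10×24 = 240.

240 sci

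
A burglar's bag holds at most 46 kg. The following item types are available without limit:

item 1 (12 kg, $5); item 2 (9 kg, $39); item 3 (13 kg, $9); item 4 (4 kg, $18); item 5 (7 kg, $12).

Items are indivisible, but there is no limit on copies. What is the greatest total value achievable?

Best value-per-unit is item 4 at 18/4; filling with it alone gives 11×18 = 198.
Optimal mix: 2×item 2 + 7×item 4 → weight 46, value 204.

$204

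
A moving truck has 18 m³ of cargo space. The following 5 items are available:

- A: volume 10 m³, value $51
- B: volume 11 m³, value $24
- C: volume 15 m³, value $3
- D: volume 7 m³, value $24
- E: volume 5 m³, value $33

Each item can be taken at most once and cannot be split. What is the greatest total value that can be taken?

Check high-value combinations within 18 m³:
- A+E: volume 10+5=15, value 51+33=84
- A+D: volume 10+7=17, value 51+24=75
- D+E: volume 7+5=12, value 24+33=57
- B+E: volume 11+5=16, value 24+33=57
Best: $84.

$84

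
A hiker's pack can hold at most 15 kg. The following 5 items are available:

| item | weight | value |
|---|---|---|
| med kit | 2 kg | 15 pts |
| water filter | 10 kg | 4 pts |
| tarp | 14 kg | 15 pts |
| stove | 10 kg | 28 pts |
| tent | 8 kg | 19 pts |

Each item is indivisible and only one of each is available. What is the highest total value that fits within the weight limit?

43 pts

Check high-value combinations within 15 kg:
- med kit+stove: weight 2+10=12, value 15+28=43
- med kit+tent: weight 2+8=10, value 15+19=34
- stove: weight 10, value 28
- tent: weight 8, value 19
- med kit+water filter: weight 2+10=12, value 15+4=19
Best: 43 pts.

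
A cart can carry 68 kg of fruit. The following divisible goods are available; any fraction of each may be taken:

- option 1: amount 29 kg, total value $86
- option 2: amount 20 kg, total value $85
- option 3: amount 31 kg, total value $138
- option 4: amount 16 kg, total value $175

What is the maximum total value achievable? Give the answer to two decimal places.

400.97

Take in order of value per unit:
- option 4 (175/16 per unit): all 16 → value 175, running total 175.00
- option 3 (138/31 per unit): all 31 → value 138, running total 313.00
- option 2 (85/20 per unit): all 20 → value 85, running total 398.00
- option 1 (86/29 per unit): 1 of 29 → value 1×86/29 = 2.9655, running total 400.97
Total 400.97.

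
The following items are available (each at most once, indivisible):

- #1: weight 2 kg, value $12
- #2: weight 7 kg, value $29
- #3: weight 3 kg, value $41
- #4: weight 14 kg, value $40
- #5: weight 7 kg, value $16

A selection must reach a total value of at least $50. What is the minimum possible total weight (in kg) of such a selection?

Subsets with value ≥ 50, sorted by total weight:
- #1+#3: weight 5, value 53
- #2+#3: weight 10, value 70
- #3+#5: weight 10, value 57
Minimum weight: 5 kg.

5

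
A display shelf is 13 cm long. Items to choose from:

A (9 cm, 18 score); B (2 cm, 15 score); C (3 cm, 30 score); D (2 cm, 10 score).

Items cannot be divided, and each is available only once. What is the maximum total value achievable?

55 score

Check high-value combinations within 13 cm:
- B+C+D: length 2+3+2=7, value 15+30+10=55
- A+C: length 9+3=12, value 18+30=48
- B+C: length 2+3=5, value 15+30=45
- A+B+D: length 9+2+2=13, value 18+15+10=43
Best: 55 score.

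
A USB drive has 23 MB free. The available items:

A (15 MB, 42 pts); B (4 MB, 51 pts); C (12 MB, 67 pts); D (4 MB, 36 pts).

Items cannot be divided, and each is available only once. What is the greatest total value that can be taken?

Check high-value combinations within 23 MB:
- B+C+D: size 4+12+4=20, value 51+67+36=154
- A+B+D: size 15+4+4=23, value 42+51+36=129
- B+C: size 4+12=16, value 51+67=118
Best: 154 pts.

154 pts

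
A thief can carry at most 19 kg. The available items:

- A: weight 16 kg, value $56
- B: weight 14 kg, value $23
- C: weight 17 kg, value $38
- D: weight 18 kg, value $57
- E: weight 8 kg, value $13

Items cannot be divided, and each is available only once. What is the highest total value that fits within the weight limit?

$57

Check high-value combinations within 19 kg:
- D: weight 18, value 57
- A: weight 16, value 56
- C: weight 17, value 38
- B: weight 14, value 23
Best: $57.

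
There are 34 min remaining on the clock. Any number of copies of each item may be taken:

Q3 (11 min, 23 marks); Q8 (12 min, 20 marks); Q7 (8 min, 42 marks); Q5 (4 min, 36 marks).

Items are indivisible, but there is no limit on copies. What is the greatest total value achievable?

Best value-per-unit is Q5 at 36/4, and filling with it alone uses time 8×4=32. No mix of the others beats 8×36 = 288.

288 marks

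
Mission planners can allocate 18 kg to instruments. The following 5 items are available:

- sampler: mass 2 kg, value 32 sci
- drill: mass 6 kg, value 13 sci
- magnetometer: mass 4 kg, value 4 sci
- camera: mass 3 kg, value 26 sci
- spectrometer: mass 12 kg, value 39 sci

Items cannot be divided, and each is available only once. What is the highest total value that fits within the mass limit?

97 sci

Check high-value combinations within 18 kg:
- sampler+camera+spectrometer: mass 2+3+12=17, value 32+26+39=97
- sampler+drill+magnetometer+camera: mass 2+6+4+3=15, value 32+13+4+26=75
- sampler+magnetometer+spectrometer: mass 2+4+12=18, value 32+4+39=75
- sampler+drill+camera: mass 2+6+3=11, value 32+13+26=71
Best: 97 sci.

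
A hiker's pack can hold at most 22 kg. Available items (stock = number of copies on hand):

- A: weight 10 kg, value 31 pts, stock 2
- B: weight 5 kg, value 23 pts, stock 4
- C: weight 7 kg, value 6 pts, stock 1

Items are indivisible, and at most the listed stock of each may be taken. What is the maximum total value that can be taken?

Best selections within weight 22 and stock limits:
- 4×B: weight 20, value 92
- 1×A + 2×B: weight 20, value 77
- 3×B + 1×C: weight 22, value 75
Best: 92 pts.

92 pts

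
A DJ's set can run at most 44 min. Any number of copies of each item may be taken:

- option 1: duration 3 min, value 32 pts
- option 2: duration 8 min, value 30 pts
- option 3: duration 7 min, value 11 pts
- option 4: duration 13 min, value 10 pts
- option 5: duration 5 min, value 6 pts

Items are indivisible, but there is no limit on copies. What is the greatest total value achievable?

448 pts

Best value-per-unit is option 1 at 32/3, and filling with it alone uses duration 14×3=42. No mix of the others beats 14×32 = 448.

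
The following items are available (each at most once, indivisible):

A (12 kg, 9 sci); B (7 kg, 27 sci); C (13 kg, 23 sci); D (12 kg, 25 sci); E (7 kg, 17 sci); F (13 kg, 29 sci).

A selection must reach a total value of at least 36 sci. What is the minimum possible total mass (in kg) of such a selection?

Subsets with value ≥ 36, sorted by total mass:
- B+E: mass 14, value 44
- B+D: mass 19, value 52
- D+E: mass 19, value 42
Minimum mass: 14 kg.

14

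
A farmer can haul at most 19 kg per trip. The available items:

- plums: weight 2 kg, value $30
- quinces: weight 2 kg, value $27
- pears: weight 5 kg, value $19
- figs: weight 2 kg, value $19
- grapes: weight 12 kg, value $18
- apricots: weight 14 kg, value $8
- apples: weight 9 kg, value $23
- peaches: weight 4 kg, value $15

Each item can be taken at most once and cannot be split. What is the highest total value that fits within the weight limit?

$114

Check high-value combinations within 19 kg:
- plums+quinces+figs+apples+peaches: weight 2+2+2+9+4=19, value 30+27+19+23+15=114
- plums+quinces+pears+figs+peaches: weight 2+2+5+2+4=15, value 30+27+19+19+15=110
- plums+quinces+figs+apples: weight 2+2+2+9=15, value 30+27+19+23=99
- plums+quinces+pears+apples: weight 2+2+5+9=18, value 30+27+19+23=99
Best: $114.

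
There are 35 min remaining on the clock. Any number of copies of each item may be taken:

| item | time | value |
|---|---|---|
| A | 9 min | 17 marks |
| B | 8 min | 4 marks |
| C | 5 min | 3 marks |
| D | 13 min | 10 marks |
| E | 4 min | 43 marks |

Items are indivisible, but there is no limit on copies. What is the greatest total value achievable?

Best value-per-unit is E at 43/4, and filling with it alone uses time 8×4=32. No mix of the others beats 8×43 = 344.

344 marks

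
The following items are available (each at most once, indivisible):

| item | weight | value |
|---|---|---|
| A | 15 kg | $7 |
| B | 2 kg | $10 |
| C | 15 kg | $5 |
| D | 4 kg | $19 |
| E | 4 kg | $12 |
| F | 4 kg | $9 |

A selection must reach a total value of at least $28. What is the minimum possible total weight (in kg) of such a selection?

6

Subsets with value ≥ 28, sorted by total weight:
- B+D: weight 6, value 29
- D+E: weight 8, value 31
- D+F: weight 8, value 28
Minimum weight: 6 kg.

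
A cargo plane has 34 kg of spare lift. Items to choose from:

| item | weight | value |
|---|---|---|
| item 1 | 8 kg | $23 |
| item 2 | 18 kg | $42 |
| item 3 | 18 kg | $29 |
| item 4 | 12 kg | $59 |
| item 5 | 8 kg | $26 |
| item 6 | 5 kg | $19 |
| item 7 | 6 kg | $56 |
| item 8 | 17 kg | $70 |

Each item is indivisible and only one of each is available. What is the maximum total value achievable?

This is a 0/1 knapsack; check combinations near the capacity.
- item 1+item 4+item 5+item 7: weight 8+12+8+6=34, value 23+59+26+56=164
- item 4+item 5+item 6+item 7: weight 12+8+5+6=31, value 59+26+19+56=160
- item 1+item 4+item 6+item 7: weight 8+12+5+6=31, value 23+59+19+56=157
- item 5+item 7+item 8: weight 8+6+17=31, value 26+56+70=152
- item 1+item 7+item 8: weight 8+6+17=31, value 23+56+70=149
Best: $164.

$164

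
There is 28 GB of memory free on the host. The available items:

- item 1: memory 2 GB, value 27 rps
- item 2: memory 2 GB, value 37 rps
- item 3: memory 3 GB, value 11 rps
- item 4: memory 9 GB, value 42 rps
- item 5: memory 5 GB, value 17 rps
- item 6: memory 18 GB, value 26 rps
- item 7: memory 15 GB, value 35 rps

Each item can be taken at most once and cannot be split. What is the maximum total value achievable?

This is a 0/1 knapsack; check combinations near the capacity.
- item 1+item 2+item 4+item 7: memory 2+2+9+15=28, value 27+37+42+35=141
- item 1+item 2+item 3+item 4+item 5: memory 2+2+3+9+5=21, value 27+37+11+42+17=134
- item 1+item 2+item 3+item 5+item 7: memory 2+2+3+5+15=27, value 27+37+11+17+35=127
Best: 141 rps.

141 rps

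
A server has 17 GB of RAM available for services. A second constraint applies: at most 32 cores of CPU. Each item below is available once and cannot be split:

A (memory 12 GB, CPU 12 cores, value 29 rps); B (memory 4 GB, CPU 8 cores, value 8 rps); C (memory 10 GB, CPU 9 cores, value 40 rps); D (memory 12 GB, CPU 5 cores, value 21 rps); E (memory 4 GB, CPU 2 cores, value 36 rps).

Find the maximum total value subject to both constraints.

Feasible sets respecting both limits:
- C+E: memory 14, CPU 11, value 76
- A+E: memory 16, CPU 14, value 65
- D+E: memory 16, CPU 7, value 57
- B+C: memory 14, CPU 17, value 48
Best: 76 rps.

76 rps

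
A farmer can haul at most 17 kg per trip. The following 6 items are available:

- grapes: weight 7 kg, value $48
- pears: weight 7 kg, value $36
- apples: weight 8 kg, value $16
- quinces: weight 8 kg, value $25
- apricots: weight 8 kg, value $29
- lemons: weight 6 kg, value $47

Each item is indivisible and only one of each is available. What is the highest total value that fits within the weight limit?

Check high-value combinations within 17 kg:
- grapes+lemons: weight 7+6=13, value 48+47=95
- grapes+pears: weight 7+7=14, value 48+36=84
- pears+lemons: weight 7+6=13, value 36+47=83
Best: $95.

$95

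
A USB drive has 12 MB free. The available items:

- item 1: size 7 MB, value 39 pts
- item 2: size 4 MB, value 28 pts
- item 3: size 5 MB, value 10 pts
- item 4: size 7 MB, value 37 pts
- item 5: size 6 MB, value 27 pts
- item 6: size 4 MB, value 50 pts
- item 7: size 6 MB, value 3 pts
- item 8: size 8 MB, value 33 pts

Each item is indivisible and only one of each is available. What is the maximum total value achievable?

Check high-value combinations within 12 MB:
- item 1+item 6: size 7+4=11, value 39+50=89
- item 4+item 6: size 7+4=11, value 37+50=87
- item 6+item 8: size 4+8=12, value 50+33=83
- item 2+item 6: size 4+4=8, value 28+50=78
- item 5+item 6: size 6+4=10, value 27+50=77
Best: 89 pts.

89 pts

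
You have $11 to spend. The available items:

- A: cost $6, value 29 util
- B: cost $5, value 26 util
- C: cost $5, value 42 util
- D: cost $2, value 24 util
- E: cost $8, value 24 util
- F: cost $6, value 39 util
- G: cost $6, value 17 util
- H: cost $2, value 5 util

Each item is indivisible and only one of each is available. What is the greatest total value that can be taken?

This is a 0/1 knapsack; check combinations near the capacity.
- C+F: cost 5+6=11, value 42+39=81
- C+D+H: cost 5+2+2=9, value 42+24+5=71
- A+C: cost 6+5=11, value 29+42=71
Best: 81 util.

81 util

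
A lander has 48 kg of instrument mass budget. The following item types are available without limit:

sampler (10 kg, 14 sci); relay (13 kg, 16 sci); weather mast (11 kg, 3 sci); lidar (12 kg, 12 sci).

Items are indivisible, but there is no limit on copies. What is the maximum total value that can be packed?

Best value-per-unit is sampler at 14/10; filling with it alone gives 4×14 = 56.
Optimal mix: 2×sampler + 2×relay → mass 46, value 60.

60 sci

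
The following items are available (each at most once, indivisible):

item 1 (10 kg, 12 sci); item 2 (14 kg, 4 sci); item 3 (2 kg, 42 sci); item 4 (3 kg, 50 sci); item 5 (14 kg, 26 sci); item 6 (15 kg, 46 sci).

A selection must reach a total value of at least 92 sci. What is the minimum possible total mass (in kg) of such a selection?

Subsets with value ≥ 92, sorted by total mass:
- item 3+item 4: mass 5, value 92
- item 1+item 3+item 4: mass 15, value 104
- item 4+item 6: mass 18, value 96
- item 3+item 4+item 5: mass 19, value 118
Minimum mass: 5 kg.

5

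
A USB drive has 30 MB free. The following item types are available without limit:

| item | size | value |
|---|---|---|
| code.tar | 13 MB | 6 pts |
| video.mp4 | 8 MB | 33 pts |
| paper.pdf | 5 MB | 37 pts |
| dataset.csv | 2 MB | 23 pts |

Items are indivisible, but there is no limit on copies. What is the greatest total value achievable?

Best value-per-unit is dataset.csv at 23/2, and filling with it alone uses size 15×2=30. No mix of the others beats 15×23 = 345.

345 pts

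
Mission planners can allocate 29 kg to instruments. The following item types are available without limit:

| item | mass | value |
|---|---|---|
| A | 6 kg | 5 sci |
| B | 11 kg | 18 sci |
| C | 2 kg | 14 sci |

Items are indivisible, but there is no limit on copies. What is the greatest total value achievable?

196 sci

Best value-per-unit is C at 14/2, and filling with it alone uses mass 14×2=28. No mix of the others beats 14×14 = 196.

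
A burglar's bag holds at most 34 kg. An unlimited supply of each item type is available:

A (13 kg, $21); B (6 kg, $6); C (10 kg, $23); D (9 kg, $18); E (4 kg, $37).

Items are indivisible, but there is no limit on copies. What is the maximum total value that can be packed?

$296

Best value-per-unit is E at 37/4, and filling with it alone uses weight 8×4=32. No mix of the others beats 8×37 = 296.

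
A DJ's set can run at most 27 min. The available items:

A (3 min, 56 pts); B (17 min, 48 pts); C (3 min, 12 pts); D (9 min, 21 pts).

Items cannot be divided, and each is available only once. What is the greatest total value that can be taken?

Check high-value combinations within 27 min:
- A+B+C: duration 3+17+3=23, value 56+48+12=116
- A+B: duration 3+17=20, value 56+48=104
- A+C+D: duration 3+3+9=15, value 56+12+21=89
Best: 116 pts.

116 pts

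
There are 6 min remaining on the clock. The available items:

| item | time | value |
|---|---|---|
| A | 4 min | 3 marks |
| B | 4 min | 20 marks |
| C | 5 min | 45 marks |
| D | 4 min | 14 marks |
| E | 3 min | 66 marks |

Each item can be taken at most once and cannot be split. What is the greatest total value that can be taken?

Check high-value combinations within 6 min:
- E: time 3, value 66
- C: time 5, value 45
- B: time 4, value 20
- D: time 4, value 14
Best: 66 marks.

66 marks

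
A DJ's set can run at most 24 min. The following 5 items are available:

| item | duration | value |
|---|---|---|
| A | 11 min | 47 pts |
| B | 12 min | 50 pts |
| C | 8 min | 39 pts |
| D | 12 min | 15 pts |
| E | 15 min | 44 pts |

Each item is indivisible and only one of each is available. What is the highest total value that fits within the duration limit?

Check high-value combinations within 24 min:
- A+B: duration 11+12=23, value 47+50=97
- B+C: duration 12+8=20, value 50+39=89
- A+C: duration 11+8=19, value 47+39=86
- C+E: duration 8+15=23, value 39+44=83
- B+D: duration 12+12=24, value 50+15=65
Best: 97 pts.

97 pts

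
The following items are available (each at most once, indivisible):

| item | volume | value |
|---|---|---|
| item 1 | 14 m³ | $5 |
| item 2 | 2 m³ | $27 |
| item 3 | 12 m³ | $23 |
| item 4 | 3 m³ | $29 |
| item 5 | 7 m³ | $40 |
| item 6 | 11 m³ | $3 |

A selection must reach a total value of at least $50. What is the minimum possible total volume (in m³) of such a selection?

Subsets with value ≥ 50, sorted by total volume:
- item 2+item 4: volume 5, value 56
- item 2+item 5: volume 9, value 67
Minimum volume: 5 m³.

5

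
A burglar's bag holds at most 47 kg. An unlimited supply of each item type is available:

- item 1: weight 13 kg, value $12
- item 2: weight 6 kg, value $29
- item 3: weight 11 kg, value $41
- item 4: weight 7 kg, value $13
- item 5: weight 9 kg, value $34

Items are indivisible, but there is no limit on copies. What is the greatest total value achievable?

$215

Best value-per-unit is item 2 at 29/6; filling with it alone gives 7×29 = 203.
Optimal mix: 6×item 2 + 1×item 3 → weight 47, value 215.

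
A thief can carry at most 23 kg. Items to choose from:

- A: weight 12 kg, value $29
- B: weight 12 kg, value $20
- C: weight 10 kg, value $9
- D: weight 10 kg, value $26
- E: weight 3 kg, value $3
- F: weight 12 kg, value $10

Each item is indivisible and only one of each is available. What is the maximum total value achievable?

$55

Check high-value combinations within 23 kg:
- A+D: weight 12+10=22, value 29+26=55
- B+D: weight 12+10=22, value 20+26=46
- A+C: weight 12+10=22, value 29+9=38
- C+D+E: weight 10+10+3=23, value 9+26+3=38
- D+F: weight 10+12=22, value 26+10=36
Best: $55.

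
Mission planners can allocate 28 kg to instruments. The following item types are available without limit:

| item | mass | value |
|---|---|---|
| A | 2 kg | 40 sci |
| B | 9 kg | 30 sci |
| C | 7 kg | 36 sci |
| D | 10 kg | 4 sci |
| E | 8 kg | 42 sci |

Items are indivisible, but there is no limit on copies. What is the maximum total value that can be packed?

Best value-per-unit is A at 40/2, and filling with it alone uses mass 14×2=28. No mix of the others beats 14×40 = 560.

560 sci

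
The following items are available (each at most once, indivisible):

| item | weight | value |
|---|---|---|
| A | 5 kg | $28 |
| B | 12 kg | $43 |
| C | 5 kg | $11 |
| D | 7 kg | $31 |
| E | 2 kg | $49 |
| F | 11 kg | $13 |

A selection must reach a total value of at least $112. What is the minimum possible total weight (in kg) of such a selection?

Subsets with value ≥ 112, sorted by total weight:
- A+B+E: weight 19, value 120
- A+C+D+E: weight 19, value 119
- B+D+E: weight 21, value 123
Minimum weight: 19 kg.

19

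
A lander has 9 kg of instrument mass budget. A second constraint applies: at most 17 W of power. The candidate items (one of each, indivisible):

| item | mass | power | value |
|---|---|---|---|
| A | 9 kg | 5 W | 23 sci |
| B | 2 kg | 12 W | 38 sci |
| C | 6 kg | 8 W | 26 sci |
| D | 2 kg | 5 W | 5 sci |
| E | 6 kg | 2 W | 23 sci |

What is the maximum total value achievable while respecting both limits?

Feasible sets respecting both limits:
- B+E: mass 8, power 14, value 61
- B+D: mass 4, power 17, value 43
- B: mass 2, power 12, value 38
Best: 61 sci.

61 sci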